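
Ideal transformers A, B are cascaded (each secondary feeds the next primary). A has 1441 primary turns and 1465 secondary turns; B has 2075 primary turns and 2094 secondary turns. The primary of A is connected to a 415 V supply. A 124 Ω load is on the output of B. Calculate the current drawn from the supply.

Secondary of A: V = 415.00 × 1465/1441 = 421.91 V.
Secondary of B: V = 421.91 × 2094/2075 = 425.78 V.
I_load = 425.78/124 = 3.4337 A, so P_out = 425.78 × 3.4337 = 1462.0 W.
All ideal ⇒ P_in = P_out, so I_supply = 1462.0/415 = 3.52 A.

I_supply ≈ 3.52 A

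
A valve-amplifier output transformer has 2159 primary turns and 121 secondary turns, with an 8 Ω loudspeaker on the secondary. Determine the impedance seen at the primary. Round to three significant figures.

Z_p ≈ 2550 Ω

Z_p = (N_p/N_s)² × Z_s = (2159/121)² × 8 = 2550 Ω.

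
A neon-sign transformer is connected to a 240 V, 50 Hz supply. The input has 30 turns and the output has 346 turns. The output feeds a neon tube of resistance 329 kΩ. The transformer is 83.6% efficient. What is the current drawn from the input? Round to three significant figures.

V_out = 240 × 346/30 = 2768.0 V.
I_out = V_out/R = 2768.0/329000 = 0.0084134 A.
P_out = V_out I_out = 2768.0 × 0.0084134 = 23.288 W.
P_in = P_out/η = 23.288/0.836 = 27.857 W.
I_in = P_in/V_in = 27.857/240 = 0.116 A.

I_in ≈ 0.116 A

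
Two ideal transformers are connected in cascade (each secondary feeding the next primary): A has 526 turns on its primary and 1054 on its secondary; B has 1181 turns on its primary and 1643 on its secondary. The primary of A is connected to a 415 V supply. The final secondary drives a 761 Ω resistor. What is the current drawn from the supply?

I_supply ≈ 4.24 A

Secondary of A: V = 415.00 × 1054/526 = 831.58 V.
Secondary of B: V = 831.58 × 1643/1181 = 1156.9 V.
I_load = 1156.9/761 = 1.5202 A, so P_out = 1156.9 × 1.5202 = 1758.7 W.
All ideal ⇒ P_in = P_out, so I_supply = 1758.7/415 = 4.24 A.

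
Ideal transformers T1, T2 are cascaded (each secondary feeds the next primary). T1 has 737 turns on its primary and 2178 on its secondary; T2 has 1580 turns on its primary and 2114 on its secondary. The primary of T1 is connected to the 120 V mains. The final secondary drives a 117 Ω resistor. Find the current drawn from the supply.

I_supply ≈ 16.0 A

Secondary of T1: V = 120.00 × 2178/737 = 354.63 V.
Secondary of T2: V = 354.63 × 2114/1580 = 474.48 V.
I_load = 474.48/117 = 4.0554 A, so P_out = 474.48 × 4.0554 = 1924.2 W.
All ideal ⇒ P_in = P_out, so I_supply = 1924.2/120 = 16.0 A.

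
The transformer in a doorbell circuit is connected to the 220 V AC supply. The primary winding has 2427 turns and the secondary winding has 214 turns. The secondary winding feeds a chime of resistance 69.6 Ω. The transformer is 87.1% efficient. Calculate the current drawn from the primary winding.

I_p ≈ 0.0282 A

V_s = 220 × 214/2427 = 19.398 V.
I_s = V_s/R = 19.398/69.6 = 0.27871 A.
P_out = V_s I_s = 19.398 × 0.27871 = 5.4066 W.
P_in = P_out/η = 5.4066/0.871 = 6.2073 W.
I_p = P_in/V_p = 6.2073/220 = 0.0282 A.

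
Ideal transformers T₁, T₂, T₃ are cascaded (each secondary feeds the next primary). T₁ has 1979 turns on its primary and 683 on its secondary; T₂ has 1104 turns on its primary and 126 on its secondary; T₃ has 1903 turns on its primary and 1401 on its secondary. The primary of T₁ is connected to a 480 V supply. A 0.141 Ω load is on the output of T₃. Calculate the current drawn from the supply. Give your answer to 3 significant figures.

I_supply ≈ 2.86 A

After T₁: V = 480.00 × 683/1979 = 165.66 V.
After T₂: V = 165.66 × 126/1104 = 18.907 V.
After T₃: V = 18.907 × 1401/1903 = 13.919 V.
I_load = 13.919/0.141 = 98.718 A, so P_out = 13.919 × 98.718 = 1374.1 W.
All ideal ⇒ P_in = P_out, so I_supply = 1374.1/480 = 2.86 A.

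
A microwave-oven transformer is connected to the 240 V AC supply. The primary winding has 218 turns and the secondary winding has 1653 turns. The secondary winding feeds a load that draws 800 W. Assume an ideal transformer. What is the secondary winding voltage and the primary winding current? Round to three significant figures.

V_s ≈ 1820 V, I_p ≈ 3.33 A

V_s = V_p × N_s/N_p = 240 × 1653/218 = 1819.8 V.
I_s = P/V_s = 800/1819.8 = 0.43960 A.
I_p = I_s × N_s/N_p = 0.43960 × 1653/218 = 3.33 A.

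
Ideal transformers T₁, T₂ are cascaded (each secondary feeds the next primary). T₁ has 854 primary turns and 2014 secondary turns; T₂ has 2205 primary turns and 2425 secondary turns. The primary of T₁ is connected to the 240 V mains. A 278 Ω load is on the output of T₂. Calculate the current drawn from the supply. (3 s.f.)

I_supply ≈ 5.81 A

After T₁: V = 240.00 × 2014/854 = 566.00 V.
After T₂: V = 566.00 × 2425/2205 = 622.47 V.
I_load = 622.47/278 = 2.2391 A, so P_out = 622.47 × 2.2391 = 1393.8 W.
All ideal ⇒ P_in = P_out, so I_supply = 1393.8/240 = 5.81 A.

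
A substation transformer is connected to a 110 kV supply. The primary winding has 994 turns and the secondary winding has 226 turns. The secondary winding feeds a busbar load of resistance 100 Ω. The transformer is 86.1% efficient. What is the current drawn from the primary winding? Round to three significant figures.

V_s = 110000 × 226/994 = 25010 V.
I_s = V_s/R = 25010/100 = 250.10 A.
P_out = V_s I_s = 25010 × 250.10 = 6.2550×10^6 W.
P_in = P_out/η = 6.2550×10^6/0.861 = 7.2648×10^6 W.
I_p = P_in/V_p = 7.2648×10^6/110000 = 66.0 A.

I_p ≈ 66.0 A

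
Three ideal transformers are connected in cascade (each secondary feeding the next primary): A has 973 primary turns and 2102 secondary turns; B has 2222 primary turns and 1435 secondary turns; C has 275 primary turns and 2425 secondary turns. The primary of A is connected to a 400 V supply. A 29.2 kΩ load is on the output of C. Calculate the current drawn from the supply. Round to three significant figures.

I_supply ≈ 2.07 A

Secondary of A: V = 400.00 × 2102/973 = 864.13 V.
Secondary of B: V = 864.13 × 1435/2222 = 558.07 V.
Secondary of C: V = 558.07 × 2425/275 = 4921.2 V.
I_load = 4921.2/29200 = 0.16853 A, so P_out = 4921.2 × 0.16853 = 829.37 W.
All ideal ⇒ P_in = P_out, so I_supply = 829.37/400 = 2.07 A.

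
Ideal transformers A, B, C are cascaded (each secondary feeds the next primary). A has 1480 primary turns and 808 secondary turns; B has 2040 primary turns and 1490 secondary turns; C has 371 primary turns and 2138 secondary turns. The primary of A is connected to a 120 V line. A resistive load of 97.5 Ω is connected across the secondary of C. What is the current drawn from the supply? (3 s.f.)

I_supply ≈ 6.50 A

After A: V = 120.00 × 808/1480 = 65.514 V.
After B: V = 65.514 × 1490/2040 = 47.851 V.
After C: V = 47.851 × 2138/371 = 275.75 V.
I_load = 275.75/97.5 = 2.8282 A, so P_out = 275.75 × 2.8282 = 779.90 W.
All ideal ⇒ P_in = P_out, so I_supply = 779.90/120 = 6.50 A.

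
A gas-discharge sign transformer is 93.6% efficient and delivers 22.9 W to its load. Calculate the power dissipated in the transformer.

P_loss ≈ 1.57 W

P_in = P_out/η = 22.9/0.936 = 24.4658 W.
P_loss = P_in − P_out = 24.4658 − 22.9 = 1.57 W.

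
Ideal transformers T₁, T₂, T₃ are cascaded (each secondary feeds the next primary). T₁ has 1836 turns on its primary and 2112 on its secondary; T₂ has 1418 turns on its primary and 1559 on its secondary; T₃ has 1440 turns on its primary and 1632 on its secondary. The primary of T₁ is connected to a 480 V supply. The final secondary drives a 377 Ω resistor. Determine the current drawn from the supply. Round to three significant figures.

I_supply ≈ 2.62 A

Secondary of T₁: V = 480.00 × 2112/1836 = 552.16 V.
Secondary of T₂: V = 552.16 × 1559/1418 = 607.06 V.
Secondary of T₃: V = 607.06 × 1632/1440 = 688.00 V.
I_load = 688.00/377 = 1.8249 A, so P_out = 688.00 × 1.8249 = 1255.6 W.
All ideal ⇒ P_in = P_out, so I_supply = 1255.6/480 = 2.62 A.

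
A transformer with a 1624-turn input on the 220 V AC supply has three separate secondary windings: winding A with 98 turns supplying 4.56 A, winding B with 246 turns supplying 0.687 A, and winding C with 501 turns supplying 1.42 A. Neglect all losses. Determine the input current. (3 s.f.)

V_A = 220 × 98/1624 = 13.276 V; V_B = 220 × 246/1624 = 33.325 V; V_C = 220 × 501/1624 = 67.869 V.
P_out = V_A I_A + V_B I_B + V_C I_C = 13.276×4.56 + 33.325×0.687 + 67.869×1.42 = 60.538 + 22.894 + 96.375 = 179.81 W.
Ideal ⇒ P_in = P_out, so I_in = P_out/V_in = 179.81/220 = 0.817 A.

I_in ≈ 0.817 A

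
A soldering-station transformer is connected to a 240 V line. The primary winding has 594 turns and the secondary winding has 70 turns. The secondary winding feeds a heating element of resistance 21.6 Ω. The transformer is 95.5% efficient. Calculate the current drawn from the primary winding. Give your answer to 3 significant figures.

V_s = 240 × 70/594 = 28.283 V.
I_s = V_s/R = 28.283/21.6 = 1.3094 A.
P_out = V_s I_s = 28.283 × 1.3094 = 37.033 W.
P_in = P_out/η = 37.033/0.955 = 38.778 W.
I_p = P_in/V_p = 38.778/240 = 0.162 A.

I_p ≈ 0.162 A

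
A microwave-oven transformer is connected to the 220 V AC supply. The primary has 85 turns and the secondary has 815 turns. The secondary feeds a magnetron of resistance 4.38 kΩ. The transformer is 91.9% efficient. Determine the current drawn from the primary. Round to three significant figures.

I_p ≈ 5.02 A

V_s = 220 × 815/85 = 2109.4 V.
I_s = V_s/R = 2109.4/4380 = 0.48160 A.
P_out = V_s I_s = 2109.4 × 0.48160 = 1015.9 W.
P_in = P_out/η = 1015.9/0.919 = 1105.4 W.
I_p = P_in/V_p = 1105.4/220 = 5.02 A.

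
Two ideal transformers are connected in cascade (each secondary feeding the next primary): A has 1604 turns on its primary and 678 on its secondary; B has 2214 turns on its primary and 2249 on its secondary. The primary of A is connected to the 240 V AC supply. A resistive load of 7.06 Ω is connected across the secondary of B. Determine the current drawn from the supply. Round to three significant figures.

After A: V = 240.00 × 678/1604 = 101.45 V.
After B: V = 101.45 × 2249/2214 = 103.05 V.
I_load = 103.05/7.06 = 14.596 A, so P_out = 103.05 × 14.596 = 1504.2 W.
All ideal ⇒ P_in = P_out, so I_supply = 1504.2/240 = 6.27 A.

I_supply ≈ 6.27 A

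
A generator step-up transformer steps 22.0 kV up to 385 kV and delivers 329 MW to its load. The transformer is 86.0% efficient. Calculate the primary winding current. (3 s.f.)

I_p ≈ 17400 A

P_in = P_out/η = 3.29×10^8/0.860 = 3.8256×10^8 W.
I_p = P_in/V_p = 3.8256×10^8/22000 = 17400 A.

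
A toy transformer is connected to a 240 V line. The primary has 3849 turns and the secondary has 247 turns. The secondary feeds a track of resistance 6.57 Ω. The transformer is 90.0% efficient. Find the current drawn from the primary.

V_s = 240 × 247/3849 = 15.401 V.
I_s = V_s/R = 15.401/6.57 = 2.3442 A.
P_out = V_s I_s = 15.401 × 2.3442 = 36.104 W.
P_in = P_out/η = 36.104/0.900 = 40.116 W.
I_p = P_in/V_p = 40.116/240 = 0.167 A.

I_p ≈ 0.167 A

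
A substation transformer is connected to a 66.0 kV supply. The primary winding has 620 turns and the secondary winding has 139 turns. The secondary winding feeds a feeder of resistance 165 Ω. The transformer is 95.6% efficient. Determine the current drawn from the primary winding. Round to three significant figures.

V_s = 66000 × 139/620 = 14797 V.
I_s = V_s/R = 14797/165 = 89.677 A.
P_out = V_s I_s = 14797 × 89.677 = 1.3269×10^6 W.
P_in = P_out/η = 1.3269×10^6/0.956 = 1.3880×10^6 W.
I_p = P_in/V_p = 1.3880×10^6/66000 = 21.0 A.

I_p ≈ 21.0 A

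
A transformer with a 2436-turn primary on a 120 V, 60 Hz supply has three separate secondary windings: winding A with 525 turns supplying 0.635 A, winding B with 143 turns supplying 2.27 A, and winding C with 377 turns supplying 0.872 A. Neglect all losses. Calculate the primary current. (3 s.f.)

V_A = 120 × 525/2436 = 25.862 V; V_B = 120 × 143/2436 = 7.0443 V; V_C = 120 × 377/2436 = 18.571 V.
P_out = V_A I_A + V_B I_B + V_C I_C = 25.862×0.635 + 7.0443×2.27 + 18.571×0.872 = 16.422 + 15.991 + 16.194 = 48.607 W.
Ideal ⇒ P_in = P_out, so I_p = P_out/V_p = 48.607/120 = 0.405 A.

I_p ≈ 0.405 A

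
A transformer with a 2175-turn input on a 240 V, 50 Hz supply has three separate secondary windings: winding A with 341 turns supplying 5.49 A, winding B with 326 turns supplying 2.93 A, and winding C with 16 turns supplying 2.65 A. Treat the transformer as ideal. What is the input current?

V_A = 240 × 341/2175 = 37.628 V; V_B = 240 × 326/2175 = 35.972 V; V_C = 240 × 16/2175 = 1.7655 V.
P_out = V_A I_A + V_B I_B + V_C I_C = 37.628×5.49 + 35.972×2.93 + 1.7655×2.65 = 206.58 + 105.40 + 4.6786 = 316.65 W.
Ideal ⇒ P_in = P_out, so I_in = P_out/V_in = 316.65/240 = 1.32 A.

I_in ≈ 1.32 A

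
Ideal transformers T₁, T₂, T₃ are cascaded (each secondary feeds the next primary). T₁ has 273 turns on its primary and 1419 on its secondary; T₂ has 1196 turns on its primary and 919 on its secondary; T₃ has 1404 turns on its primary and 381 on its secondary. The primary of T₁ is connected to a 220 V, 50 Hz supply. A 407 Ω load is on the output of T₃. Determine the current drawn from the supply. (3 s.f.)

After T₁: V = 220.00 × 1419/273 = 1143.5 V.
After T₂: V = 1143.5 × 919/1196 = 878.67 V.
After T₃: V = 878.67 × 381/1404 = 238.44 V.
I_load = 238.44/407 = 0.58586 A, so P_out = 238.44 × 0.58586 = 139.69 W.
All ideal ⇒ P_in = P_out, so I_supply = 139.69/220 = 0.635 A.

I_supply ≈ 0.635 A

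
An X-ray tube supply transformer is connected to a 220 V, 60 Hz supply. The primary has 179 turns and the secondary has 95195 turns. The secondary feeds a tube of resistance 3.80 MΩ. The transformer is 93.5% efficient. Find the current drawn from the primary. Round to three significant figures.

V_s = 220 × 95195/179 = 117000 V.
I_s = V_s/R = 117000/(3.80×10^6) = 0.030789 A.
P_out = V_s I_s = 117000 × 0.030789 = 3602.3 W.
P_in = P_out/η = 3602.3/0.935 = 3852.8 W.
I_p = P_in/V_p = 3852.8/220 = 17.5 A.

I_p ≈ 17.5 A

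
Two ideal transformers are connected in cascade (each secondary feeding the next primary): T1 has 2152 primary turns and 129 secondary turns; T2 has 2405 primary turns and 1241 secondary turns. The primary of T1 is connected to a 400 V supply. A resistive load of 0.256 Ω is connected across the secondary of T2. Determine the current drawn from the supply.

After T1: V = 400.00 × 129/2152 = 23.978 V.
After T2: V = 23.978 × 1241/2405 = 12.373 V.
I_load = 12.373/0.256 = 48.331 A, so P_out = 12.373 × 48.331 = 597.98 W.
All ideal ⇒ P_in = P_out, so I_supply = 597.98/400 = 1.49 A.

I_supply ≈ 1.49 A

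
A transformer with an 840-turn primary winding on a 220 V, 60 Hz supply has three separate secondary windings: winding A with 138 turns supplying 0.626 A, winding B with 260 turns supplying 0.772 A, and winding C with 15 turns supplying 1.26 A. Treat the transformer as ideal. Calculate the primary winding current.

V_A = 220 × 138/840 = 36.143 V; V_B = 220 × 260/840 = 68.095 V; V_C = 220 × 15/840 = 3.9286 V.
P_out = V_A I_A + V_B I_B + V_C I_C = 36.143×0.626 + 68.095×0.772 + 3.9286×1.26 = 22.625 + 52.570 + 4.9500 = 80.145 W.
Ideal ⇒ P_in = P_out, so I_p = P_out/V_p = 80.145/220 = 0.364 A.

I_p ≈ 0.364 A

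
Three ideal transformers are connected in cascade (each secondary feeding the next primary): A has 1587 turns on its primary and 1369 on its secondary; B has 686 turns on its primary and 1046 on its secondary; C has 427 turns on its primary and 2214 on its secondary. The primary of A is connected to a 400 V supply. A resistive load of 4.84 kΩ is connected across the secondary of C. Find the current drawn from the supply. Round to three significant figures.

I_supply ≈ 3.84 A

Secondary of A: V = 400.00 × 1369/1587 = 345.05 V.
Secondary of B: V = 345.05 × 1046/686 = 526.13 V.
Secondary of C: V = 526.13 × 2214/427 = 2728.0 V.
I_load = 2728.0/4840 = 0.56364 A, so P_out = 2728.0 × 0.56364 = 1537.6 W.
All ideal ⇒ P_in = P_out, so I_supply = 1537.6/400 = 3.84 A.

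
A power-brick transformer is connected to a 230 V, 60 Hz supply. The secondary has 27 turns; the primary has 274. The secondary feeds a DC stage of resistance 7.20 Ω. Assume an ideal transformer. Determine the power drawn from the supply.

V_s = V_p × N_s/N_p = 230 × 27/274 = 22.664 V.
I_s = V_s/R = 22.664/7.20 = 3.1478 A.
I_p = I_s × N_s/N_p = 3.1478 × 27/274 = 0.31019 A.
P = V_p I_p = 230 × 0.31019 = 71.3 W.

P ≈ 71.3 W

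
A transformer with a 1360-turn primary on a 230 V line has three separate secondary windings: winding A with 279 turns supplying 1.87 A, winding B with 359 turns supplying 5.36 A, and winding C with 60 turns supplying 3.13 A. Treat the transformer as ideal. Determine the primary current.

I_p ≈ 1.94 A

V_A = 230 × 279/1360 = 47.184 V; V_B = 230 × 359/1360 = 60.713 V; V_C = 230 × 60/1360 = 10.147 V.
P_out = V_A I_A + V_B I_B + V_C I_C = 47.184×1.87 + 60.713×5.36 + 10.147×3.13 = 88.234 + 325.42 + 31.760 = 445.42 W.
Ideal ⇒ P_in = P_out, so I_p = P_out/V_p = 445.42/230 = 1.94 A.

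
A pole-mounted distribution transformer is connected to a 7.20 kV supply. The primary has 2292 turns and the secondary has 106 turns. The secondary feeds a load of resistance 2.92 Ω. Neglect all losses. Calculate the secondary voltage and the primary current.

V_s ≈ 333 V, I_p ≈ 5.27 A

V_s = V_p × N_s/N_p = 7200 × 106/2292 = 332.98 V.
I_s = V_s/R = 332.98/2.92 = 114.04 A.
I_p = I_s × N_s/N_p = 114.04 × 106/2292 = 5.27 A.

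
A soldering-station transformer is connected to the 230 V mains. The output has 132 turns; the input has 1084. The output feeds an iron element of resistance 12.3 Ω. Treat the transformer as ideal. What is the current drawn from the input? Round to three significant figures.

I_in ≈ 0.277 A

V_out = V_in × N_out/N_in = 230 × 132/1084 = 28.007 V.
I_out = V_out/R = 28.007/12.3 = 2.2770 A.
For an ideal transformer I_in N_in = I_out N_out, so I_in = 2.2770 × 132/1084 = 0.277 A.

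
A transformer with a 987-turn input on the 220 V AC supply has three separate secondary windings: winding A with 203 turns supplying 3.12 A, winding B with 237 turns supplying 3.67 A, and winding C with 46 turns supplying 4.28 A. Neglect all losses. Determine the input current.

V_A = 220 × 203/987 = 45.248 V; V_B = 220 × 237/987 = 52.827 V; V_C = 220 × 46/987 = 10.253 V.
P_out = V_A I_A + V_B I_B + V_C I_C = 45.248×3.12 + 52.827×3.67 + 10.253×4.28 = 141.17 + 193.87 + 43.884 = 378.93 W.
Ideal ⇒ P_in = P_out, so I_in = P_out/V_in = 378.93/220 = 1.72 A.

I_in ≈ 1.72 A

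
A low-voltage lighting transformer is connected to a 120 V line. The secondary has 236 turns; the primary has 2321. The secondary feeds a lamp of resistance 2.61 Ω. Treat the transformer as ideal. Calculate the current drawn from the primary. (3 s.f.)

I_p ≈ 0.475 A

V_s = V_p × N_s/N_p = 120 × 236/2321 = 12.202 V.
I_s = V_s/R = 12.202/2.61 = 4.6750 A.
For an ideal transformer I_p N_p = I_s N_s, so I_p = 4.6750 × 236/2321 = 0.475 A.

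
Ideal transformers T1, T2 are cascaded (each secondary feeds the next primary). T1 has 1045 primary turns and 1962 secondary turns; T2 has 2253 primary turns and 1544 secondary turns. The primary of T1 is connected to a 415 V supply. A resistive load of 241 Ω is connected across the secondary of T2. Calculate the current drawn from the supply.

Secondary of T1: V = 415.00 × 1962/1045 = 779.17 V.
Secondary of T2: V = 779.17 × 1544/2253 = 533.97 V.
I_load = 533.97/241 = 2.2156 A, so P_out = 533.97 × 2.2156 = 1183.1 W.
All ideal ⇒ P_in = P_out, so I_supply = 1183.1/415 = 2.85 A.

I_supply ≈ 2.85 A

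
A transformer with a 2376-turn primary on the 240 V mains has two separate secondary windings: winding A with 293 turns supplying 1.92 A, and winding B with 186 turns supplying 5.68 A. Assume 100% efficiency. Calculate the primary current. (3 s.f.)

I_p ≈ 0.681 A

V_A = 240 × 293/2376 = 29.596 V; V_B = 240 × 186/2376 = 18.788 V.
P_out = V_A I_A + V_B I_B = 29.596×1.92 + 18.788×5.68 = 56.824 + 106.72 = 163.54 W.
Ideal ⇒ P_in = P_out, so I_p = P_out/V_p = 163.54/240 = 0.681 A.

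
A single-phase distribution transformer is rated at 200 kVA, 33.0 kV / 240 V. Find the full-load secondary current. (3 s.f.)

I_s ≈ 833 A

I_s = S/V_s = 200000/240 = 833 A.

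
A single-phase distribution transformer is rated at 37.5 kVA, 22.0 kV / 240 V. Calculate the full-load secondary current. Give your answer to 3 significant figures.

I_s ≈ 156 A

I_s = S/V_s = 37500/240 = 156 A.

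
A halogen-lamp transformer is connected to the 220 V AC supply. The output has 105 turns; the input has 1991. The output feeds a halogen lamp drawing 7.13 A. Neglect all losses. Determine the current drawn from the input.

For an ideal transformer I_in N_in = I_out N_out, so I_in = 7.13 × 105/1991 = 0.376 A.

I_in ≈ 0.376 A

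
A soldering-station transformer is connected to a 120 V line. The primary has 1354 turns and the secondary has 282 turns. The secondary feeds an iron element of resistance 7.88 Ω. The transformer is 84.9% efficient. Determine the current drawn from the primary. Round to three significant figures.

V_s = 120 × 282/1354 = 24.993 V.
I_s = V_s/R = 24.993/7.88 = 3.1717 A.
P_out = V_s I_s = 24.993 × 3.1717 = 79.268 W.
P_in = P_out/η = 79.268/0.849 = 93.366 W.
I_p = P_in/V_p = 93.366/120 = 0.778 A.

I_p ≈ 0.778 A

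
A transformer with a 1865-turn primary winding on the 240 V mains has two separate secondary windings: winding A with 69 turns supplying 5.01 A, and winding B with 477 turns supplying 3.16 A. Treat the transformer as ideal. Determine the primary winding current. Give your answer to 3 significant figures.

V_A = 240 × 69/1865 = 8.8794 V; V_B = 240 × 477/1865 = 61.383 V.
P_out = V_A I_A + V_B I_B = 8.8794×5.01 + 61.383×3.16 = 44.486 + 193.97 = 238.46 W.
Ideal ⇒ P_in = P_out, so I_p = P_out/V_p = 238.46/240 = 0.994 A.

I_p ≈ 0.994 A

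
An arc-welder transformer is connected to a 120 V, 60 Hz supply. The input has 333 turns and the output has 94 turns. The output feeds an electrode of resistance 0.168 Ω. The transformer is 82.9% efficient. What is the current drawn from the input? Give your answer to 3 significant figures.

V_out = 120 × 94/333 = 33.874 V.
I_out = V_out/R = 33.874/0.168 = 201.63 A.
P_out = V_out I_out = 33.874 × 201.63 = 6830.0 W.
P_in = P_out/η = 6830.0/0.829 = 8238.8 W.
I_in = P_in/V_in = 8238.8/120 = 68.7 A.

I_in ≈ 68.7 A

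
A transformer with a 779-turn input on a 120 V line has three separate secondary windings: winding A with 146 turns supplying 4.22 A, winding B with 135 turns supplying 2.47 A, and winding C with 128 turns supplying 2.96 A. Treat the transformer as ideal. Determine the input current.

I_in ≈ 1.71 A

V_A = 120 × 146/779 = 22.490 V; V_B = 120 × 135/779 = 20.796 V; V_C = 120 × 128/779 = 19.718 V.
P_out = V_A I_A + V_B I_B + V_C I_C = 22.490×4.22 + 20.796×2.47 + 19.718×2.96 = 94.909 + 51.366 + 58.364 = 204.64 W.
Ideal ⇒ P_in = P_out, so I_in = P_out/V_in = 204.64/120 = 1.71 A.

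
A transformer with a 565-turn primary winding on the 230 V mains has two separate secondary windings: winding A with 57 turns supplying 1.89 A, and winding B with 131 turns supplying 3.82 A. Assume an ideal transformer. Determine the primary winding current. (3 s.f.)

I_p ≈ 1.08 A

V_A = 230 × 57/565 = 23.204 V; V_B = 230 × 131/565 = 53.327 V.
P_out = V_A I_A + V_B I_B = 23.204×1.89 + 53.327×3.82 = 43.855 + 203.71 = 247.57 W.
Ideal ⇒ P_in = P_out, so I_p = P_out/V_p = 247.57/230 = 1.08 A.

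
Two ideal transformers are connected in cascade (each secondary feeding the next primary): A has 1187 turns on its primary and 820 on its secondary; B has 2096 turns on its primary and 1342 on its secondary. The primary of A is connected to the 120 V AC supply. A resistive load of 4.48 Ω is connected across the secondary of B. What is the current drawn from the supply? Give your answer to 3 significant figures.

I_supply ≈ 5.24 A

After A: V = 120.00 × 820/1187 = 82.898 V.
After B: V = 82.898 × 1342/2096 = 53.077 V.
I_load = 53.077/4.48 = 11.848 A, so P_out = 53.077 × 11.848 = 628.83 W.
All ideal ⇒ P_in = P_out, so I_supply = 628.83/120 = 5.24 A.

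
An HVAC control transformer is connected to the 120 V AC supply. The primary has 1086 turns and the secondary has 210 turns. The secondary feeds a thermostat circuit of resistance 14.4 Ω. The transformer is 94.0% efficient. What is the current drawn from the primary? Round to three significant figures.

I_p ≈ 0.331 A

V_s = 120 × 210/1086 = 23.204 V.
I_s = V_s/R = 23.204/14.4 = 1.6114 A.
P_out = V_s I_s = 23.204 × 1.6114 = 37.392 W.
P_in = P_out/η = 37.392/0.940 = 39.779 W.
I_p = P_in/V_p = 39.779/120 = 0.331 A.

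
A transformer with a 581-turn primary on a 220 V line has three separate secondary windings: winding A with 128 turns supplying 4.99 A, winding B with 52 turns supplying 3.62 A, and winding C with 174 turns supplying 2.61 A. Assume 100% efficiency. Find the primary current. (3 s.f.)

V_A = 220 × 128/581 = 48.468 V; V_B = 220 × 52/581 = 19.690 V; V_C = 220 × 174/581 = 65.886 V.
P_out = V_A I_A + V_B I_B + V_C I_C = 48.468×4.99 + 19.690×3.62 + 65.886×2.61 = 241.86 + 71.278 + 171.96 = 485.10 W.
Ideal ⇒ P_in = P_out, so I_p = P_out/V_p = 485.10/220 = 2.20 A.

I_p ≈ 2.20 A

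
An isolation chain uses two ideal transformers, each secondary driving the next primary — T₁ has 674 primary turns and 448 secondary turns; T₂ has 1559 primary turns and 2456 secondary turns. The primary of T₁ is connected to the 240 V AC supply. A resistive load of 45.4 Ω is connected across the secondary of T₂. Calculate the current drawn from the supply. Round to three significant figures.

I_supply ≈ 5.80 A

After T₁: V = 240.00 × 448/674 = 159.53 V.
After T₂: V = 159.53 × 2456/1559 = 251.31 V.
I_load = 251.31/45.4 = 5.5355 A, so P_out = 251.31 × 5.5355 = 1391.1 W.
All ideal ⇒ P_in = P_out, so I_supply = 1391.1/240 = 5.80 A.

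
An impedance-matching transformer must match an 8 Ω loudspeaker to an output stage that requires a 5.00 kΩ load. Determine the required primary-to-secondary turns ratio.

N_p/N_s ≈ 25.0

Z_p/Z_s = (N_p/N_s)², so N_p/N_s = √(5000/8) = √625 = 25.0.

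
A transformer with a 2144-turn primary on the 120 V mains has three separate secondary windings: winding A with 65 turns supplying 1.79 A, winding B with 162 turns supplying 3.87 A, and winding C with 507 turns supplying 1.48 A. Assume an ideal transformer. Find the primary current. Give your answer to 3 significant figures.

V_A = 120 × 65/2144 = 3.6381 V; V_B = 120 × 162/2144 = 9.0672 V; V_C = 120 × 507/2144 = 28.377 V.
P_out = V_A I_A + V_B I_B + V_C I_C = 3.6381×1.79 + 9.0672×3.87 + 28.377×1.48 = 6.5121 + 35.090 + 41.998 = 83.600 W.
Ideal ⇒ P_in = P_out, so I_p = P_out/V_p = 83.600/120 = 0.697 A.

I_p ≈ 0.697 A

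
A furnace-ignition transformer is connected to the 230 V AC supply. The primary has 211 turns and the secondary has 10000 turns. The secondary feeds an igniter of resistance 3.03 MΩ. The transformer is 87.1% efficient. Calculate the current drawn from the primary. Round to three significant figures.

I_p ≈ 0.196 A

V_s = 230 × 10000/211 = 10900 V.
I_s = V_s/R = 10900/(3.03×10^6) = 0.0035975 A.
P_out = V_s I_s = 10900 × 0.0035975 = 39.215 W.
P_in = P_out/η = 39.215/0.871 = 45.023 W.
I_p = P_in/V_p = 45.023/230 = 0.196 A.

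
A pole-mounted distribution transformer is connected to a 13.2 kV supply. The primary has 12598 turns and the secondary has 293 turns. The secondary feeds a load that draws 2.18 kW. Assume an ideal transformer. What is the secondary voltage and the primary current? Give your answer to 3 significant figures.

V_s = V_p × N_s/N_p = 13200 × 293/12598 = 307.00 V.
I_s = P/V_s = 2180/307.00 = 7.1010 A.
I_p = I_s × N_s/N_p = 7.1010 × 293/12598 = 0.165 A.

V_s ≈ 307 V, I_p ≈ 0.165 A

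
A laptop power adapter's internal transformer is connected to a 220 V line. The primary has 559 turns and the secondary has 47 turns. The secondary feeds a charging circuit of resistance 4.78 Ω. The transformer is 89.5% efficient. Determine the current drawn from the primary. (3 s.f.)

I_p ≈ 0.364 A

V_s = 220 × 47/559 = 18.497 V.
I_s = V_s/R = 18.497/4.78 = 3.8697 A.
P_out = V_s I_s = 18.497 × 3.8697 = 71.580 W.
P_in = P_out/η = 71.580/0.895 = 79.977 W.
I_p = P_in/V_p = 79.977/220 = 0.364 A.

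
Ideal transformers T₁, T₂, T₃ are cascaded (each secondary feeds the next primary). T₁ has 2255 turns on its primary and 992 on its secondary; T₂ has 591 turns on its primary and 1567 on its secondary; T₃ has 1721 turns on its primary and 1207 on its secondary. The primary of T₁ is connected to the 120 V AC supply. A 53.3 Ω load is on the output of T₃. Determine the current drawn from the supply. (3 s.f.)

I_supply ≈ 1.51 A

Secondary of T₁: V = 120.00 × 992/2255 = 52.789 V.
Secondary of T₂: V = 52.789 × 1567/591 = 139.97 V.
Secondary of T₃: V = 139.97 × 1207/1721 = 98.164 V.
I_load = 98.164/53.3 = 1.8417 A, so P_out = 98.164 × 1.8417 = 180.79 W.
All ideal ⇒ P_in = P_out, so I_supply = 180.79/120 = 1.51 A.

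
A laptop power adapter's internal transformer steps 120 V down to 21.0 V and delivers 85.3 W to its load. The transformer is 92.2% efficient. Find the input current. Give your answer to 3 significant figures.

I_in ≈ 0.771 A

P_in = P_out/η = 85.3/0.922 = 92.516 W.
I_in = P_in/V_in = 92.516/120 = 0.771 A.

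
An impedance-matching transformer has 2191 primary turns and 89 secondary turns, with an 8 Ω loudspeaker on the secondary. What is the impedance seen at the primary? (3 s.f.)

Z_p ≈ 4850 Ω

Z_p = (N_p/N_s)² × Z_s = (2191/89)² × 8 = 4850 Ω.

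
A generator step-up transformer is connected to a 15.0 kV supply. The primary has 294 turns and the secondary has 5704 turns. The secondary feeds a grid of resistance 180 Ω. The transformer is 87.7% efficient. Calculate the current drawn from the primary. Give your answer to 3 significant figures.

V_s = 15000 × 5704/294 = 291020 V.
I_s = V_s/R = 291020/180 = 1616.8 A.
P_out = V_s I_s = 291020 × 1616.8 = 4.7052×10^8 W.
P_in = P_out/η = 4.7052×10^8/0.877 = 5.3651×10^8 W.
I_p = P_in/V_p = 5.3651×10^8/15000 = 35800 A.

I_p ≈ 35800 A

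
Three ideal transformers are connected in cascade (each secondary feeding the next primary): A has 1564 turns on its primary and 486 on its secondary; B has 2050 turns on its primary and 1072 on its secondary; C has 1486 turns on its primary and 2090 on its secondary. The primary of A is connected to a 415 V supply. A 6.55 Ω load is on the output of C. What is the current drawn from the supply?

Secondary of A: V = 415.00 × 486/1564 = 128.96 V.
Secondary of B: V = 128.96 × 1072/2050 = 67.435 V.
Secondary of C: V = 67.435 × 2090/1486 = 94.845 V.
I_load = 94.845/6.55 = 14.480 A, so P_out = 94.845 × 14.480 = 1373.4 W.
All ideal ⇒ P_in = P_out, so I_supply = 1373.4/415 = 3.31 A.

I_supply ≈ 3.31 A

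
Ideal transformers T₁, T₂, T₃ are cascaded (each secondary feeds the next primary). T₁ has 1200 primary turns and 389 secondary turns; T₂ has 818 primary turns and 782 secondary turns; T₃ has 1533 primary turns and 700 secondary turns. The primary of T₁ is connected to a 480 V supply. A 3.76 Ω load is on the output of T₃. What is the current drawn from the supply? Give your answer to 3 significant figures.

I_supply ≈ 2.56 A

Secondary of T₁: V = 480.00 × 389/1200 = 155.60 V.
Secondary of T₂: V = 155.60 × 782/818 = 148.75 V.
Secondary of T₃: V = 148.75 × 700/1533 = 67.923 V.
I_load = 67.923/3.76 = 18.065 A, so P_out = 67.923 × 18.065 = 1227.0 W.
All ideal ⇒ P_in = P_out, so I_supply = 1227.0/480 = 2.56 A.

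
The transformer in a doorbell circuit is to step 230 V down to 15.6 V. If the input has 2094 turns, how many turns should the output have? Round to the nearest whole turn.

N_out/N_in = V_out/V_in, so N_out = 2094 × 15.6/230 = 142.0 ≈ 142 turns.

N_out = 142 turns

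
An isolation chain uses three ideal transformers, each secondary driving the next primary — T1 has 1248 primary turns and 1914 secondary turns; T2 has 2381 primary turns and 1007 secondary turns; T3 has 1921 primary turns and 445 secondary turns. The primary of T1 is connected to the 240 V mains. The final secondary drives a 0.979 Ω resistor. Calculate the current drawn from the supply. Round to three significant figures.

After T1: V = 240.00 × 1914/1248 = 368.08 V.
After T2: V = 368.08 × 1007/2381 = 155.67 V.
After T3: V = 155.67 × 445/1921 = 36.061 V.
I_load = 36.061/0.979 = 36.835 A, so P_out = 36.061 × 36.835 = 1328.3 W.
All ideal ⇒ P_in = P_out, so I_supply = 1328.3/240 = 5.53 A.

I_supply ≈ 5.53 A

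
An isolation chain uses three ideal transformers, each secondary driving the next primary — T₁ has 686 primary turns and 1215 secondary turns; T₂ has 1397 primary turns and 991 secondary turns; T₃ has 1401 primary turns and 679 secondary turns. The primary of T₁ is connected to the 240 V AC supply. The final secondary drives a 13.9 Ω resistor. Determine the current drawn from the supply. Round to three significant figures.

I_supply ≈ 6.40 A

Secondary of T₁: V = 240.00 × 1215/686 = 425.07 V.
Secondary of T₂: V = 425.07 × 991/1397 = 301.54 V.
Secondary of T₃: V = 301.54 × 679/1401 = 146.14 V.
I_load = 146.14/13.9 = 10.514 A, so P_out = 146.14 × 10.514 = 1536.5 W.
All ideal ⇒ P_in = P_out, so I_supply = 1536.5/240 = 6.40 A.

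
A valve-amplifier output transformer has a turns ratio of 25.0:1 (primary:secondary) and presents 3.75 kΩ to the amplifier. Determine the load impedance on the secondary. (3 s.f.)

Z_s = Z_p/(N_p/N_s)² = 3750/25.0² = 6.00 Ω.

Z_s ≈ 6.00 Ω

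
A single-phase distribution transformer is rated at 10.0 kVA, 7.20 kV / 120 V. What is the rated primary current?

I_p = S/V_p = 10000/7200 = 1.39 A.

I_p ≈ 1.39 A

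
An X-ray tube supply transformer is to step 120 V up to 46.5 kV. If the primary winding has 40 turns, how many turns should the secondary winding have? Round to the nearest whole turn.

N_s/N_p = V_s/V_p, so N_s = 40 × 46500/120 = 15500.0 ≈ 15500 turns.

N_s = 15500 turns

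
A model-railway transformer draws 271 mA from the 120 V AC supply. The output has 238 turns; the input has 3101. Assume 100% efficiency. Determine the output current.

I_out/I_in = N_in/N_out, so I_out = 0.271 × 3101/238 = 3.53 A.

I_out ≈ 3.53 A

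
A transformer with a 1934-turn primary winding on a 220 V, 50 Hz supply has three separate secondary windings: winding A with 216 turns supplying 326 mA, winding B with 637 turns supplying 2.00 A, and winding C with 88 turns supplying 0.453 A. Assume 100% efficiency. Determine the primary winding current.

I_p ≈ 0.716 A

V_A = 220 × 216/1934 = 24.571 V; V_B = 220 × 637/1934 = 72.461 V; V_C = 220 × 88/1934 = 10.010 V.
P_out = V_A I_A + V_B I_B + V_C I_C = 24.571×0.326 + 72.461×2.00 + 10.010×0.453 = 8.0101 + 144.92 + 4.5347 = 157.47 W.
Ideal ⇒ P_in = P_out, so I_p = P_out/V_p = 157.47/220 = 0.716 A.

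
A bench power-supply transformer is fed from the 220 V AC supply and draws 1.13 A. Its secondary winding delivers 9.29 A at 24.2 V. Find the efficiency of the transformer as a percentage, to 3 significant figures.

η ≈ 90.4%

P_in = 220 × 1.13 = 248.600 W.
P_out = 24.2 × 9.29 = 224.818 W.
η = P_out/P_in = 224.818/248.600 = 0.904.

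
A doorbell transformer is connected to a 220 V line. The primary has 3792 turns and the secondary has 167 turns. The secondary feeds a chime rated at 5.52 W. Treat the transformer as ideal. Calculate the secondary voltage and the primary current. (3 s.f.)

V_s = V_p × N_s/N_p = 220 × 167/3792 = 9.6888 V.
I_s = P/V_s = 5.52/9.6888 = 0.56973 A.
I_p = I_s × N_s/N_p = 0.56973 × 167/3792 = 0.0251 A.

V_s ≈ 9.69 V, I_p ≈ 0.0251 A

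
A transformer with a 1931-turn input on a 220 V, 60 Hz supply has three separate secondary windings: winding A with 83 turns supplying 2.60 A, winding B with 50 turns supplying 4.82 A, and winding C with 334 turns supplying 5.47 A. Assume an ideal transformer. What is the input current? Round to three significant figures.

I_in ≈ 1.18 A

V_A = 220 × 83/1931 = 9.4562 V; V_B = 220 × 50/1931 = 5.6965 V; V_C = 220 × 334/1931 = 38.053 V.
P_out = V_A I_A + V_B I_B + V_C I_C = 9.4562×2.60 + 5.6965×4.82 + 38.053×5.47 = 24.586 + 27.457 + 208.15 = 260.19 W.
Ideal ⇒ P_in = P_out, so I_in = P_out/V_in = 260.19/220 = 1.18 A.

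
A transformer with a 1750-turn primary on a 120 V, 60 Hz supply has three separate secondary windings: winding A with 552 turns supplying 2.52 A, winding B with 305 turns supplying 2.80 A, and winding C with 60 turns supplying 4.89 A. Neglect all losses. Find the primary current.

V_A = 120 × 552/1750 = 37.851 V; V_B = 120 × 305/1750 = 20.914 V; V_C = 120 × 60/1750 = 4.1143 V.
P_out = V_A I_A + V_B I_B + V_C I_C = 37.851×2.52 + 20.914×2.80 + 4.1143×4.89 = 95.386 + 58.560 + 20.119 = 174.06 W.
Ideal ⇒ P_in = P_out, so I_p = P_out/V_p = 174.06/120 = 1.45 A.

I_p ≈ 1.45 A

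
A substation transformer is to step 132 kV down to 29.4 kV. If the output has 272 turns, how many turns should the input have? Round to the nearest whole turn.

N_in/N_out = V_in/V_out, so N_in = 272 × 132000/29400 = 1221.2 ≈ 1221 turns.

N_in = 1221 turns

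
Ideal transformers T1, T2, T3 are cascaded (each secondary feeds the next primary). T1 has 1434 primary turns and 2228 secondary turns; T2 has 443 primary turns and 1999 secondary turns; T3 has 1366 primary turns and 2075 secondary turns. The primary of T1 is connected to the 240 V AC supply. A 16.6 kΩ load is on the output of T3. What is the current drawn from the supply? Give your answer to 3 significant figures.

Secondary of T1: V = 240.00 × 2228/1434 = 372.89 V.
Secondary of T2: V = 372.89 × 1999/443 = 1682.6 V.
Secondary of T3: V = 1682.6 × 2075/1366 = 2556.0 V.
I_load = 2556.0/16600 = 0.15397 A, so P_out = 2556.0 × 0.15397 = 393.55 W.
All ideal ⇒ P_in = P_out, so I_supply = 393.55/240 = 1.64 A.

I_supply ≈ 1.64 A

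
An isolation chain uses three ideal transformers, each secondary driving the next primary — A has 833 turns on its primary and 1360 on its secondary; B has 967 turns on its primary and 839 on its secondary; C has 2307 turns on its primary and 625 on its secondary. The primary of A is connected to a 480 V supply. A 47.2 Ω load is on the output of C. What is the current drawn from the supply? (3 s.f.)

Secondary of A: V = 480.00 × 1360/833 = 783.67 V.
Secondary of B: V = 783.67 × 839/967 = 679.94 V.
Secondary of C: V = 679.94 × 625/2307 = 184.21 V.
I_load = 184.21/47.2 = 3.9027 A, so P_out = 184.21 × 3.9027 = 718.89 W.
All ideal ⇒ P_in = P_out, so I_supply = 718.89/480 = 1.50 A.

I_supply ≈ 1.50 A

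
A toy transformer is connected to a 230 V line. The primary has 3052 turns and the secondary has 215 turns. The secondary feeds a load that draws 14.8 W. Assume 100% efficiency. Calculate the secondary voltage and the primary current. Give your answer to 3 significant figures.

V_s ≈ 16.2 V, I_p ≈ 0.0643 A

V_s = V_p × N_s/N_p = 230 × 215/3052 = 16.202 V.
I_s = P/V_s = 14.8/16.202 = 0.91344 A.
I_p = I_s × N_s/N_p = 0.91344 × 215/3052 = 0.0643 A.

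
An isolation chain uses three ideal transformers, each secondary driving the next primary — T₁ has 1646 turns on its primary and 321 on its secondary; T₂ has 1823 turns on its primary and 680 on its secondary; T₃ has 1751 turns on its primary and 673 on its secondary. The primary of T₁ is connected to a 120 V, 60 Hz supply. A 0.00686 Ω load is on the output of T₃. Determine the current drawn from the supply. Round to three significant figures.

After T₁: V = 120.00 × 321/1646 = 23.402 V.
After T₂: V = 23.402 × 680/1823 = 8.7293 V.
After T₃: V = 8.7293 × 673/1751 = 3.3551 V.
I_load = 3.3551/0.00686 = 489.08 A, so P_out = 3.3551 × 489.08 = 1640.9 W.
All ideal ⇒ P_in = P_out, so I_supply = 1640.9/120 = 13.7 A.

I_supply ≈ 13.7 A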